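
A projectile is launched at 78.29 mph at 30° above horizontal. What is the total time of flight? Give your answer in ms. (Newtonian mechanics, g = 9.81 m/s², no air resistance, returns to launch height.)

v₀ = 78.29 mph × 0.44704 = 34.9988 m/s
T = 2 × v₀ × sin(θ) / g = 2 × 34.9988 × sin(30°) / 9.81 = 2 × 34.9988 × 0.5 / 9.81 = 3.56767 s
T = 3.56767 s / 0.001 = 3568 ms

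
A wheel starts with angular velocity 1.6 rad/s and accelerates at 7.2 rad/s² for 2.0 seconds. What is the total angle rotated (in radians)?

θ = ω₀t + ½αt² = 1.6×2.0 + ½×7.2×2.0² = 17.6 rad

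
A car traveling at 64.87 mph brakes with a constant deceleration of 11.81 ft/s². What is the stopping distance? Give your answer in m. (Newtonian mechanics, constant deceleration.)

v₀ = 64.87 mph × 0.44704 = 28.9995 m/s
a = 11.81 ft/s² × 0.3048 = 3.59969 m/s²
d = v₀² / (2a) = 28.9995² / (2 × 3.59969) = 840.971 / 7.19938 = 116.8 m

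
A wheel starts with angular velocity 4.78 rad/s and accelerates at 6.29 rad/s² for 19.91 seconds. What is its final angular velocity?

ω = ω₀ + αt = 4.78 + 6.29 × 19.91 = 130.01 rad/s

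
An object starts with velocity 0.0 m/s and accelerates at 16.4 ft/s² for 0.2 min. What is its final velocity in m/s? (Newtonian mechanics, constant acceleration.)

a = 16.4 ft/s² × 0.3048 = 4.99872 m/s²
t = 0.2 min × 60.0 = 12.0 s
v = v₀ + a × t = 0.0 + 4.99872 × 12.0 = 59.98 m/s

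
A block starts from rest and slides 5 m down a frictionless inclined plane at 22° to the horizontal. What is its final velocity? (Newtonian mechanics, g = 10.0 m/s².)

a = g sin(θ) = 10.0 × sin(22°) = 3.7461 m/s²
v = √(2ad) = √(2 × 3.7461 × 5) = 6.12 m/s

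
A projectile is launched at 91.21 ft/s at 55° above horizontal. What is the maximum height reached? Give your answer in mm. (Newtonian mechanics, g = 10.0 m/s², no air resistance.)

v₀ = 91.21 ft/s × 0.3048 = 27.8008 m/s
H = v₀² × sin²(θ) / (2g) = 27.8008² × sin(55°)² / (2 × 10.0) = 772.884 × 0.67101 / 20.0 = 25.9306 m
H = 25.9306 m / 0.001 = 25930 mm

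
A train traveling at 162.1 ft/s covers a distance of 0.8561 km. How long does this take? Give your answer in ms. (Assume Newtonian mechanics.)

d = 0.8561 km × 1000.0 = 856.1 m
v = 162.1 ft/s × 0.3048 = 49.4081 m/s
t = d / v = 856.1 / 49.4081 = 17.3271 s
t = 17.3271 s / 0.001 = 17330 ms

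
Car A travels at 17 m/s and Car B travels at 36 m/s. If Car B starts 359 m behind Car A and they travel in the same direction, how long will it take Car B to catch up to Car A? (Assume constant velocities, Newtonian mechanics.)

Relative speed: v_rel = 36 - 17 = 19 m/s
Time to catch: t = d₀/v_rel = 359/19 = 18.89 s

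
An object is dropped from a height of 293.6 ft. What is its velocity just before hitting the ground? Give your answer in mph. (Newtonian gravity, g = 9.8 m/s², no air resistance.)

h = 293.6 ft × 0.3048 = 89.4893 m
v = √(2gh) = √(2 × 9.8 × 89.4893) = 41.8807 m/s
v = 41.8807 m/s / 0.44704 = 93.68 mph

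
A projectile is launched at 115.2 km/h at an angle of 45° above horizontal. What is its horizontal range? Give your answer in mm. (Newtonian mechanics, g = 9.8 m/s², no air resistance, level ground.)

v₀ = 115.2 km/h × 0.2777777777777778 = 32.0 m/s
R = v₀² × sin(2θ) / g = 32.0² × sin(2 × 45°) / 9.8 = 1024.0 × 1.0 / 9.8 = 104.49 m
R = 104.49 m / 0.001 = 104500 mm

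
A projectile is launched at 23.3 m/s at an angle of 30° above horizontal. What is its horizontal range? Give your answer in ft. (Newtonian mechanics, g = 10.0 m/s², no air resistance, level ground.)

R = v₀² × sin(2θ) / g = 23.3² × sin(2 × 30°) / 10.0 = 542.89 × 0.866025 / 10.0 = 47.0156 m
R = 47.0156 m / 0.3048 = 154.3 ft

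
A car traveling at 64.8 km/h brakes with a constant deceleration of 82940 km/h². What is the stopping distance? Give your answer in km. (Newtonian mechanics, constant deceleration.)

v₀ = 64.8 km/h × 0.2777777777777778 = 18.0 m/s
a = 82940 km/h² × 7.716049382716049e-05 = 6.39969 m/s²
d = v₀² / (2a) = 18.0² / (2 × 6.39969) = 324.0 / 12.7994 = 25.3137 m
d = 25.3137 m / 1000.0 = 0.02531 km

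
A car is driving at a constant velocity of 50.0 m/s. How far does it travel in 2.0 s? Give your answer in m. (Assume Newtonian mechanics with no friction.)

d = v × t = 50.0 × 2.0 = 100.0 m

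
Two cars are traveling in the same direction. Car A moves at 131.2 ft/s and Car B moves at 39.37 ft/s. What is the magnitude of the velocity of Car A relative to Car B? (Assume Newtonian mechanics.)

v_rel = |v_A - v_B| = |131.2 - 39.37| = 91.83 ft/s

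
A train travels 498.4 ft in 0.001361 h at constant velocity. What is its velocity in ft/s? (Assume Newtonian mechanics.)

d = 498.4 ft × 0.3048 = 151.912 m
t = 0.001361 h × 3600.0 = 4.8996 s
v = d / t = 151.912 / 4.8996 = 31.005 m/s
v = 31.005 m/s / 0.3048 = 101.7 ft/s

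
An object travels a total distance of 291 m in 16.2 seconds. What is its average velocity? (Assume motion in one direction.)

v_avg = Δd / Δt = 291 / 16.2 = 17.96 m/s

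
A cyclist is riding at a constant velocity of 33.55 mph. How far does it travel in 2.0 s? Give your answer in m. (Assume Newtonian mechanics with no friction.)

v = 33.55 mph × 0.44704 = 14.9982 m/s
d = v × t = 14.9982 × 2.0 = 30.0 m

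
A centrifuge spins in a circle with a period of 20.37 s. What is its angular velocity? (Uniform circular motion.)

ω = 2π/T = 2π/20.37 = 0.3085 rad/s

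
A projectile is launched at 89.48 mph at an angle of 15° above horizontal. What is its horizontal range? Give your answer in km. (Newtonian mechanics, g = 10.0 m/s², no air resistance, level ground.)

v₀ = 89.48 mph × 0.44704 = 40.0011 m/s
R = v₀² × sin(2θ) / g = 40.0011² × sin(2 × 15°) / 10.0 = 1600.09 × 0.5 / 10.0 = 80.0045 m
R = 80.0045 m / 1000.0 = 0.08 km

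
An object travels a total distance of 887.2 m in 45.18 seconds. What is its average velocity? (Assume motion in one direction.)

v_avg = Δd / Δt = 887.2 / 45.18 = 19.64 m/s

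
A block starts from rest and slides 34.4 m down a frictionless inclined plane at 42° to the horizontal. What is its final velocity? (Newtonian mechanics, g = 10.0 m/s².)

a = g sin(θ) = 10.0 × sin(42°) = 6.6913 m/s²
v = √(2ad) = √(2 × 6.6913 × 34.4) = 21.46 m/s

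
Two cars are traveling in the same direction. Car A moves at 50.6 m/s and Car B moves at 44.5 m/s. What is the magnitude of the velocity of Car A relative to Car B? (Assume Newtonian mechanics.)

v_rel = |v_A - v_B| = |50.6 - 44.5| = 6.1 m/s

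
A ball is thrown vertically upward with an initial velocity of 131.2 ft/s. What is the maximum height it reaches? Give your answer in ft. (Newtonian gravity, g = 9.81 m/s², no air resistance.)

v₀ = 131.2 ft/s × 0.3048 = 39.9898 m/s
h_max = v₀² / (2g) = 39.9898² / (2 × 9.81) = 1599.18 / 19.62 = 81.5076 m
h_max = 81.5076 m / 0.3048 = 267.4 ft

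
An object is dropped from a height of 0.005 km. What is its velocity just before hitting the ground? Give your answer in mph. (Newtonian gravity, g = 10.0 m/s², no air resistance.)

h = 0.005 km × 1000.0 = 5.0 m
v = √(2gh) = √(2 × 10.0 × 5.0) = 10.0 m/s
v = 10.0 m/s / 0.44704 = 22.37 mph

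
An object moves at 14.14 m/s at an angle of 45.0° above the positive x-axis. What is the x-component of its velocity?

vₓ = v cos(θ) = 14.14 × cos(45.0°) = 10.0 m/s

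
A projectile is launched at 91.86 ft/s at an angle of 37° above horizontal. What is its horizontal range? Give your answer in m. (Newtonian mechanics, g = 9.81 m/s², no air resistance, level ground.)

v₀ = 91.86 ft/s × 0.3048 = 27.9989 m/s
R = v₀² × sin(2θ) / g = 27.9989² × sin(2 × 37°) / 9.81 = 783.938 × 0.961262 / 9.81 = 76.82 m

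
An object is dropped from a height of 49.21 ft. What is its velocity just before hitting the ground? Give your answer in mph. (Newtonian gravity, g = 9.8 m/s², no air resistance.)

h = 49.21 ft × 0.3048 = 14.9992 m
v = √(2gh) = √(2 × 9.8 × 14.9992) = 17.146 m/s
v = 17.146 m/s / 0.44704 = 38.35 mph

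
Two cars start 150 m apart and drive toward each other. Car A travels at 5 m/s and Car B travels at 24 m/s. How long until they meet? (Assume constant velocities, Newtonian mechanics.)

Combined speed: v_combined = 5 + 24 = 29 m/s
Time to meet: t = d/v_combined = 150/29 = 5.17 s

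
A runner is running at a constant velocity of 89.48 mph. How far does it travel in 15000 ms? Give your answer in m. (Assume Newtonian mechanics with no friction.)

v = 89.48 mph × 0.44704 = 40.0011 m/s
t = 15000 ms × 0.001 = 15.0 s
d = v × t = 40.0011 × 15.0 = 600.0 m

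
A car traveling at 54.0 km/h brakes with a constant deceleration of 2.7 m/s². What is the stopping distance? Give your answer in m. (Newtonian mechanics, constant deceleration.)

v₀ = 54.0 km/h × 0.2777777777777778 = 15.0 m/s
d = v₀² / (2a) = 15.0² / (2 × 2.7) = 225.0 / 5.4 = 41.67 m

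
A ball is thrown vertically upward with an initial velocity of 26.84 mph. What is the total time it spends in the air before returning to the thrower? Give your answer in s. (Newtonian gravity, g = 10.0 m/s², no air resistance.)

v₀ = 26.84 mph × 0.44704 = 11.9986 m/s
t_total = 2 × v₀ / g = 2 × 11.9986 / 10.0 = 2.4 s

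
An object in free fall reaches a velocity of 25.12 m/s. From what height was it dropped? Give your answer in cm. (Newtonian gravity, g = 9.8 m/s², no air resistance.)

h = v² / (2g) = 25.12² / (2 × 9.8) = 32.1946 m
h = 32.1946 m / 0.01 = 3219 cm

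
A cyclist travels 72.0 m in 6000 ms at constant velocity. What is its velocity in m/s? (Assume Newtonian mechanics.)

t = 6000 ms × 0.001 = 6.0 s
v = d / t = 72.0 / 6.0 = 12.0 m/s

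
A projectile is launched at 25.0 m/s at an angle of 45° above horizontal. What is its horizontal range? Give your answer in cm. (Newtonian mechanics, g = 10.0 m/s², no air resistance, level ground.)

R = v₀² × sin(2θ) / g = 25.0² × sin(2 × 45°) / 10.0 = 625.0 × 1.0 / 10.0 = 62.5 m
R = 62.5 m / 0.01 = 6250 cm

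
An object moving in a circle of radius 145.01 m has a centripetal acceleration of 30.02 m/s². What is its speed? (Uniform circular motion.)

v = √(a_c × r) = √(30.02 × 145.01) = 65.98 m/s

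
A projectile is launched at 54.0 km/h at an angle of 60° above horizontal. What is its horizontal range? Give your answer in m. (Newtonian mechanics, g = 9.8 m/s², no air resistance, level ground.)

v₀ = 54.0 km/h × 0.2777777777777778 = 15.0 m/s
R = v₀² × sin(2θ) / g = 15.0² × sin(2 × 60°) / 9.8 = 225.0 × 0.866025 / 9.8 = 19.88 m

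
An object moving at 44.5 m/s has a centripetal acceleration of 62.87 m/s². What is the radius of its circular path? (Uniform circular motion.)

r = v²/a_c = 44.5²/62.87 = 31.5 m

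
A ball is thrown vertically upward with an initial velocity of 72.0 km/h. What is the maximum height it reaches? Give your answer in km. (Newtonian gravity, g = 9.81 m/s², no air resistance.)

v₀ = 72.0 km/h × 0.2777777777777778 = 20.0 m/s
h_max = v₀² / (2g) = 20.0² / (2 × 9.81) = 400.0 / 19.62 = 20.3874 m
h_max = 20.3874 m / 1000.0 = 0.02039 km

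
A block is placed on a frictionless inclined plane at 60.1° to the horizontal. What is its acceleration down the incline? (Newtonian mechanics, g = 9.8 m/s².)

a = g sin(θ) = 9.8 × sin(60.1°) = 9.8 × 0.8669 = 8.5 m/s²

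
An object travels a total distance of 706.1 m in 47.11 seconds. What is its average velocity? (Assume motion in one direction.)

v_avg = Δd / Δt = 706.1 / 47.11 = 14.99 m/s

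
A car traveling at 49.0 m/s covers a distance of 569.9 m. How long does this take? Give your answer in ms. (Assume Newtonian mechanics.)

t = d / v = 569.9 / 49.0 = 11.6306 s
t = 11.6306 s / 0.001 = 11630 ms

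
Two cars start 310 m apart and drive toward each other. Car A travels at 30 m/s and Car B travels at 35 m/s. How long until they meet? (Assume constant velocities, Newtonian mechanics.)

Combined speed: v_combined = 30 + 35 = 65 m/s
Time to meet: t = d/v_combined = 310/65 = 4.77 s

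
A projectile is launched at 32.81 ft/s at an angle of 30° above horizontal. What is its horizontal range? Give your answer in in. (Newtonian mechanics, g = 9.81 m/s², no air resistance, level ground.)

v₀ = 32.81 ft/s × 0.3048 = 10.0005 m/s
R = v₀² × sin(2θ) / g = 10.0005² × sin(2 × 30°) / 9.81 = 100.01 × 0.866025 / 9.81 = 8.82886 m
R = 8.82886 m / 0.0254 = 347.6 in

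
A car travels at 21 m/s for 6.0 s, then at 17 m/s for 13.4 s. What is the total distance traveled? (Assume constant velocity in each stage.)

d₁ = v₁t₁ = 21 × 6.0 = 126.0 m
d₂ = v₂t₂ = 17 × 13.4 = 227.8 m
d_total = 126.0 + 227.8 = 353.8 m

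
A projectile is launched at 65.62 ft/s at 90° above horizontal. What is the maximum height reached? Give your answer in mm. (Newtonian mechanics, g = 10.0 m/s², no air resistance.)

v₀ = 65.62 ft/s × 0.3048 = 20.001 m/s
H = v₀² × sin²(θ) / (2g) = 20.001² × sin(90°)² / (2 × 10.0) = 400.04 × 1.0 / 20.0 = 20.002 m
H = 20.002 m / 0.001 = 20000 mm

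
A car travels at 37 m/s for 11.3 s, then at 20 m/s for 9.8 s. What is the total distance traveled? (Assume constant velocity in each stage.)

d₁ = v₁t₁ = 37 × 11.3 = 418.1 m
d₂ = v₂t₂ = 20 × 9.8 = 196.0 m
d_total = 418.1 + 196.0 = 614.1 m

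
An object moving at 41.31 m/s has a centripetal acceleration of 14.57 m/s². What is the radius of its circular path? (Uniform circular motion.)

r = v²/a_c = 41.31²/14.57 = 117.13 m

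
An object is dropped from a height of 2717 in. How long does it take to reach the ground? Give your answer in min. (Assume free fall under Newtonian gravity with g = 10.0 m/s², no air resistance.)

h = 2717 in × 0.0254 = 69.0118 m
t = √(2h/g) = √(2 × 69.0118 / 10.0) = 3.71515 s
t = 3.71515 s / 60.0 = 0.06192 min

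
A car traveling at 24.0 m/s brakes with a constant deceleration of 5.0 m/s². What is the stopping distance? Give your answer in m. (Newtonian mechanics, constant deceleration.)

d = v₀² / (2a) = 24.0² / (2 × 5.0) = 576.0 / 10.0 = 57.6 m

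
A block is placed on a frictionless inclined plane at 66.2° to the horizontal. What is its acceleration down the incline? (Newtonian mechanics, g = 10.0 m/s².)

a = g sin(θ) = 10.0 × sin(66.2°) = 10.0 × 0.915 = 9.15 m/s²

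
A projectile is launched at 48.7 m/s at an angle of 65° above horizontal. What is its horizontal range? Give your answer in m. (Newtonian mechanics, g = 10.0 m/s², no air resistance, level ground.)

R = v₀² × sin(2θ) / g = 48.7² × sin(2 × 65°) / 10.0 = 2371.69 × 0.766044 / 10.0 = 181.7 m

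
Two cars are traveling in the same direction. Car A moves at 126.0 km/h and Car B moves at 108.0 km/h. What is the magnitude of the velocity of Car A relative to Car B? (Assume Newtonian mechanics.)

v_rel = |v_A - v_B| = |126.0 - 108.0| = 18.0 km/h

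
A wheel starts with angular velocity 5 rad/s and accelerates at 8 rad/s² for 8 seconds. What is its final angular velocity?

ω = ω₀ + αt = 5 + 8 × 8 = 69 rad/s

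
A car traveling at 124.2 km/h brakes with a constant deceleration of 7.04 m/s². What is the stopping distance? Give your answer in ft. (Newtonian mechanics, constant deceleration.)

v₀ = 124.2 km/h × 0.2777777777777778 = 34.5 m/s
d = v₀² / (2a) = 34.5² / (2 × 7.04) = 1190.25 / 14.08 = 84.5348 m
d = 84.5348 m / 0.3048 = 277.3 ft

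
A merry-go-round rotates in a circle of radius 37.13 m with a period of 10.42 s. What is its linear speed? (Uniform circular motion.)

v = 2πr/T = 2π×37.13/10.42 = 22.39 m/s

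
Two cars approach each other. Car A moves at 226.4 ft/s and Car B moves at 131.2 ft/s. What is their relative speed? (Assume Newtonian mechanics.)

v_rel = v_A + v_B = 226.4 + 131.2 = 357.6 ft/s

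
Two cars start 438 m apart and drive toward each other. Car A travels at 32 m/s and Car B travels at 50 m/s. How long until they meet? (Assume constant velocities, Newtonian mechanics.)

Combined speed: v_combined = 32 + 50 = 82 m/s
Time to meet: t = d/v_combined = 438/82 = 5.34 s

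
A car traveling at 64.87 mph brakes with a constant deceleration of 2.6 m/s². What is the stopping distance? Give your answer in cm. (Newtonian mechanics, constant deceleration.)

v₀ = 64.87 mph × 0.44704 = 28.9995 m/s
d = v₀² / (2a) = 28.9995² / (2 × 2.6) = 840.971 / 5.2 = 161.725 m
d = 161.725 m / 0.01 = 16170 cm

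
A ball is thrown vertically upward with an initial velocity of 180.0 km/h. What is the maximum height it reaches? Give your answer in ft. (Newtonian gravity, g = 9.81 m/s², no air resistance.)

v₀ = 180.0 km/h × 0.2777777777777778 = 50.0 m/s
h_max = v₀² / (2g) = 50.0² / (2 × 9.81) = 2500.0 / 19.62 = 127.421 m
h_max = 127.421 m / 0.3048 = 418.0 ft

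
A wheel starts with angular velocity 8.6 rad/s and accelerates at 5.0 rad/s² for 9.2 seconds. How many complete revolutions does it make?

θ = ω₀t + ½αt² = 8.6×9.2 + ½×5.0×9.2² = 290.72 rad
Total revolutions = θ/(2π) = 290.72/(2π) = 46.27
Complete revolutions = ⌊46.27⌋ = 46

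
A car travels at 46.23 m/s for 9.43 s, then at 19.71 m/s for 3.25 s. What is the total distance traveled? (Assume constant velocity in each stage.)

d₁ = v₁t₁ = 46.23 × 9.43 = 435.9489 m
d₂ = v₂t₂ = 19.71 × 3.25 = 64.0575 m
d_total = 435.9489 + 64.0575 = 500.01 m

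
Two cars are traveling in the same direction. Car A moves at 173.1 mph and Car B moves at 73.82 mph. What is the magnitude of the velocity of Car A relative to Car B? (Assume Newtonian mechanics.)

v_rel = |v_A - v_B| = |173.1 - 73.82| = 99.28 mph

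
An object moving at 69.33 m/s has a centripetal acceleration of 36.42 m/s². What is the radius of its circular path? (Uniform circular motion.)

r = v²/a_c = 69.33²/36.42 = 131.98 m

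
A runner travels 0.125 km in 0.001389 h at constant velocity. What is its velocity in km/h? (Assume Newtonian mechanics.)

d = 0.125 km × 1000.0 = 125.0 m
t = 0.001389 h × 3600.0 = 5.0004 s
v = d / t = 125.0 / 5.0004 = 24.998 m/s
v = 24.998 m/s / 0.2777777777777778 = 89.99 km/h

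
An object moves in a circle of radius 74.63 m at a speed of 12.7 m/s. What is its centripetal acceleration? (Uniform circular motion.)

a_c = v²/r = 12.7²/74.63 = 161.29/74.63 = 2.16 m/s²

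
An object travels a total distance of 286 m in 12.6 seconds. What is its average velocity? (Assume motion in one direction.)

v_avg = Δd / Δt = 286 / 12.6 = 22.7 m/s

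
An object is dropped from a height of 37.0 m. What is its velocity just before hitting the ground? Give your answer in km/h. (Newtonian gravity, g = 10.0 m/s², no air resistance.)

v = √(2gh) = √(2 × 10.0 × 37.0) = 27.2029 m/s
v = 27.2029 m/s / 0.2777777777777778 = 97.93 km/h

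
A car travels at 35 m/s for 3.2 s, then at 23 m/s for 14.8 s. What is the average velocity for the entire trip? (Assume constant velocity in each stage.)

d₁ = v₁t₁ = 35 × 3.2 = 112.0 m
d₂ = v₂t₂ = 23 × 14.8 = 340.4 m
d_total = 452.4 m, t_total = 18.0 s
v_avg = d_total/t_total = 452.4/18.0 = 25.13 m/s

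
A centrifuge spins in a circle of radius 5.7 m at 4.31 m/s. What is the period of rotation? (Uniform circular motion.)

T = 2πr/v = 2π×5.7/4.31 = 8.31 s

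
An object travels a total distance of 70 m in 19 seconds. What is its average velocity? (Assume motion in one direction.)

v_avg = Δd / Δt = 70 / 19 = 3.68 m/s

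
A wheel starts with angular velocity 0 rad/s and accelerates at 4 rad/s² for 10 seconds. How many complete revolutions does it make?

θ = ω₀t + ½αt² = 0×10 + ½×4×10² = 200.0 rad
Total revolutions = θ/(2π) = 200.0/(2π) = 31.83
Complete revolutions = ⌊31.83⌋ = 31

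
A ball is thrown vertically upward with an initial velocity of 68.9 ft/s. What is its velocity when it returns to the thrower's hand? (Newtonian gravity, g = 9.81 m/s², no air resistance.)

By conservation of energy (no air resistance), the ball returns to the throw height with the same speed as launch, but directed downward.
|v_ground| = v₀ = 68.9 ft/s
v_ground = 68.9 ft/s (downward)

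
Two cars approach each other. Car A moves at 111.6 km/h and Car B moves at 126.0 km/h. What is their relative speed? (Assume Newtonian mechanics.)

v_rel = v_A + v_B = 111.6 + 126.0 = 237.6 km/h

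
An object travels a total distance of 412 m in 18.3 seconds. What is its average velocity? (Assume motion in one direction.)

v_avg = Δd / Δt = 412 / 18.3 = 22.51 m/s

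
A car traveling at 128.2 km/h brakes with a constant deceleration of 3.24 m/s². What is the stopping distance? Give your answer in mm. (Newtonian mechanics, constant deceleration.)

v₀ = 128.2 km/h × 0.2777777777777778 = 35.6111 m/s
d = v₀² / (2a) = 35.6111² / (2 × 3.24) = 1268.15 / 6.48 = 195.702 m
d = 195.702 m / 0.001 = 195700 mm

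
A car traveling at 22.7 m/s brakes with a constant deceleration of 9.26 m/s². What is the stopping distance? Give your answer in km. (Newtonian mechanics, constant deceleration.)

d = v₀² / (2a) = 22.7² / (2 × 9.26) = 515.29 / 18.52 = 27.8234 m
d = 27.8234 m / 1000.0 = 0.02782 km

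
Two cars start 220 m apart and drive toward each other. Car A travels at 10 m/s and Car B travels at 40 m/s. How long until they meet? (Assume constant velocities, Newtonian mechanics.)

Combined speed: v_combined = 10 + 40 = 50 m/s
Time to meet: t = d/v_combined = 220/50 = 4.4 s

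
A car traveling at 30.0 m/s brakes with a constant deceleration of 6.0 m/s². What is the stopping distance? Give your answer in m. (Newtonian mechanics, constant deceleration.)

d = v₀² / (2a) = 30.0² / (2 × 6.0) = 900.0 / 12.0 = 75.0 m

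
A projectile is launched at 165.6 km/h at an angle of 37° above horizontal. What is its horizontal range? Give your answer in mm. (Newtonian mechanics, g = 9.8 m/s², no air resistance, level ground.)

v₀ = 165.6 km/h × 0.2777777777777778 = 46.0 m/s
R = v₀² × sin(2θ) / g = 46.0² × sin(2 × 37°) / 9.8 = 2116.0 × 0.961262 / 9.8 = 207.554 m
R = 207.554 m / 0.001 = 207600 mm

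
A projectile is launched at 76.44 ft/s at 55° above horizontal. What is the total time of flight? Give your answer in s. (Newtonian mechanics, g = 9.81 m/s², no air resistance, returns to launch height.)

v₀ = 76.44 ft/s × 0.3048 = 23.2989 m/s
T = 2 × v₀ × sin(θ) / g = 2 × 23.2989 × sin(55°) / 9.81 = 2 × 23.2989 × 0.819152 / 9.81 = 3.891 s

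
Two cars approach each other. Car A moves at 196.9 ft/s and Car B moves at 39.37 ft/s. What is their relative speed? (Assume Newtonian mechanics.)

v_rel = v_A + v_B = 196.9 + 39.37 = 236.27 ft/s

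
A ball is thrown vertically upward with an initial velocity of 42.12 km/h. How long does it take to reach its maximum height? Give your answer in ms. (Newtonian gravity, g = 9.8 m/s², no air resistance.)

v₀ = 42.12 km/h × 0.2777777777777778 = 11.7 m/s
t_up = v₀ / g = 11.7 / 9.8 = 1.19388 s
t_up = 1.19388 s / 0.001 = 1194 ms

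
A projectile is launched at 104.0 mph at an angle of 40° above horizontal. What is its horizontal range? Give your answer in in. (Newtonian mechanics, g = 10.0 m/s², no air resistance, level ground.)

v₀ = 104.0 mph × 0.44704 = 46.4922 m/s
R = v₀² × sin(2θ) / g = 46.4922² × sin(2 × 40°) / 10.0 = 2161.52 × 0.984808 / 10.0 = 212.868 m
R = 212.868 m / 0.0254 = 8381 in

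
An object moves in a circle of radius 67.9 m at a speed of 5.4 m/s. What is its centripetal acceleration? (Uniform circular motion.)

a_c = v²/r = 5.4²/67.9 = 29.16/67.9 = 0.43 m/s²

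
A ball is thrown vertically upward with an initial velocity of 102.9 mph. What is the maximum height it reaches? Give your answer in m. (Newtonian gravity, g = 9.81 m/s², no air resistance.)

v₀ = 102.9 mph × 0.44704 = 46.0004 m/s
h_max = v₀² / (2g) = 46.0004² / (2 × 9.81) = 2116.04 / 19.62 = 107.9 m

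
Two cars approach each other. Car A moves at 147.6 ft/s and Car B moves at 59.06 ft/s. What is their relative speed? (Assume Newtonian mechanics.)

v_rel = v_A + v_B = 147.6 + 59.06 = 206.66 ft/s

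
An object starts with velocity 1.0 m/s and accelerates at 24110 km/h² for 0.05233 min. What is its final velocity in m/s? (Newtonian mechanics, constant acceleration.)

a = 24110 km/h² × 7.716049382716049e-05 = 1.86034 m/s²
t = 0.05233 min × 60.0 = 3.1398 s
v = v₀ + a × t = 1.0 + 1.86034 × 3.1398 = 6.841 m/s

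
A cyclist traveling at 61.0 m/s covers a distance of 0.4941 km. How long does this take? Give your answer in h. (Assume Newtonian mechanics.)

d = 0.4941 km × 1000.0 = 494.1 m
t = d / v = 494.1 / 61.0 = 8.1 s
t = 8.1 s / 3600.0 = 0.00225 h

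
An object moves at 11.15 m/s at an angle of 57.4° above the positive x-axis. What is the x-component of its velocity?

vₓ = v cos(θ) = 11.15 × cos(57.4°) = 6.01 m/s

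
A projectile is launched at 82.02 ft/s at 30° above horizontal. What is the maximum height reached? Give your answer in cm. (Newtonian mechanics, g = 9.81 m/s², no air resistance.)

v₀ = 82.02 ft/s × 0.3048 = 24.9997 m/s
H = v₀² × sin²(θ) / (2g) = 24.9997² × sin(30°)² / (2 × 9.81) = 624.985 × 0.25 / 19.62 = 7.96362 m
H = 7.96362 m / 0.01 = 796.4 cm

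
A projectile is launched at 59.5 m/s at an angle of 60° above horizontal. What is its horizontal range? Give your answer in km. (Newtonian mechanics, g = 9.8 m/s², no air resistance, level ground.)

R = v₀² × sin(2θ) / g = 59.5² × sin(2 × 60°) / 9.8 = 3540.25 × 0.866025 / 9.8 = 312.852 m
R = 312.852 m / 1000.0 = 0.3129 km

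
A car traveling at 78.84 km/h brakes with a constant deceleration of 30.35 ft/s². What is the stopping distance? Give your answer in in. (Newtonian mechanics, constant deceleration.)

v₀ = 78.84 km/h × 0.2777777777777778 = 21.9 m/s
a = 30.35 ft/s² × 0.3048 = 9.25068 m/s²
d = v₀² / (2a) = 21.9² / (2 × 9.25068) = 479.61 / 18.5014 = 25.9229 m
d = 25.9229 m / 0.0254 = 1021 in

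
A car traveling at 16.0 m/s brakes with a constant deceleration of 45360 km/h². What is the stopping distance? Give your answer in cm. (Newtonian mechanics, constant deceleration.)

a = 45360 km/h² × 7.716049382716049e-05 = 3.5 m/s²
d = v₀² / (2a) = 16.0² / (2 × 3.5) = 256.0 / 7.0 = 36.5714 m
d = 36.5714 m / 0.01 = 3657 cm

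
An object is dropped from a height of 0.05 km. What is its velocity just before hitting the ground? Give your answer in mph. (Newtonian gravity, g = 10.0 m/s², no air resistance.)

h = 0.05 km × 1000.0 = 50.0 m
v = √(2gh) = √(2 × 10.0 × 50.0) = 31.6228 m/s
v = 31.6228 m/s / 0.44704 = 70.74 mph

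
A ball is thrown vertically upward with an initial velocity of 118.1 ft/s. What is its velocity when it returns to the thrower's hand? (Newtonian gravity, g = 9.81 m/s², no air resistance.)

By conservation of energy (no air resistance), the ball returns to the throw height with the same speed as launch, but directed downward.
|v_ground| = v₀ = 118.1 ft/s
v_ground = 118.1 ft/s (downward)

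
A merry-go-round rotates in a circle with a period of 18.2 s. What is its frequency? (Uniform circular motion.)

f = 1/T = 1/18.2 = 0.0549 Hz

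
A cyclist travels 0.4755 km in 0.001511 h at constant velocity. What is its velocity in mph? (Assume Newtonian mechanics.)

d = 0.4755 km × 1000.0 = 475.5 m
t = 0.001511 h × 3600.0 = 5.4396 s
v = d / t = 475.5 / 5.4396 = 87.4145 m/s
v = 87.4145 m/s / 0.44704 = 195.5 mph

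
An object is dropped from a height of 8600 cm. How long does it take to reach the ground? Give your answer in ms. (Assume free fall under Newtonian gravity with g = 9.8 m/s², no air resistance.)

h = 8600 cm × 0.01 = 86.0 m
t = √(2h/g) = √(2 × 86.0 / 9.8) = 4.18939 s
t = 4.18939 s / 0.001 = 4189 ms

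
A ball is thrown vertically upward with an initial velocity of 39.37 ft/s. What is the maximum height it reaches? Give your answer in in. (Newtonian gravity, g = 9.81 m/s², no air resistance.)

v₀ = 39.37 ft/s × 0.3048 = 12.0 m/s
h_max = v₀² / (2g) = 12.0² / (2 × 9.81) = 144.0 / 19.62 = 7.33945 m
h_max = 7.33945 m / 0.0254 = 289.0 in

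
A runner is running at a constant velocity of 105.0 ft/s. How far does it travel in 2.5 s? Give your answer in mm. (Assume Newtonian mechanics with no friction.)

v = 105.0 ft/s × 0.3048 = 32.004 m/s
d = v × t = 32.004 × 2.5 = 80.01 m
d = 80.01 m / 0.001 = 80010 mm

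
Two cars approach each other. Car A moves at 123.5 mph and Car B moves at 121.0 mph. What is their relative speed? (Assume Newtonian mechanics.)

v_rel = v_A + v_B = 123.5 + 121.0 = 244.5 mph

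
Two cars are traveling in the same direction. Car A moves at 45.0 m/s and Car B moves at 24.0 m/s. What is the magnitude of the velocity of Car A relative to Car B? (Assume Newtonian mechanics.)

v_rel = |v_A - v_B| = |45.0 - 24.0| = 21.0 m/s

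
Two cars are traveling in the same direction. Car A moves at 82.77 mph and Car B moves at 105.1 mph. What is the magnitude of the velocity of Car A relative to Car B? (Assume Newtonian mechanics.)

v_rel = |v_A - v_B| = |82.77 - 105.1| = 22.33 mph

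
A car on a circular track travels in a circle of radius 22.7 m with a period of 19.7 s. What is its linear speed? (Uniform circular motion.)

v = 2πr/T = 2π×22.7/19.7 = 7.24 m/s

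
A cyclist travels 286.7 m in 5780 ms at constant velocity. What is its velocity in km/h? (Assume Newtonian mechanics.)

t = 5780 ms × 0.001 = 5.78 s
v = d / t = 286.7 / 5.78 = 49.6021 m/s
v = 49.6021 m/s / 0.2777777777777778 = 178.6 km/h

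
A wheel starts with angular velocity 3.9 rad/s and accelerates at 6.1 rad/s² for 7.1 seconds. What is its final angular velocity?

ω = ω₀ + αt = 3.9 + 6.1 × 7.1 = 47.21 rad/s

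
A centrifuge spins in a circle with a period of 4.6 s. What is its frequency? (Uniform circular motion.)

f = 1/T = 1/4.6 = 0.2174 Hz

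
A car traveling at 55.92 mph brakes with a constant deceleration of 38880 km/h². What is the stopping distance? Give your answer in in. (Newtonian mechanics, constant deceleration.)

v₀ = 55.92 mph × 0.44704 = 24.9985 m/s
a = 38880 km/h² × 7.716049382716049e-05 = 3.0 m/s²
d = v₀² / (2a) = 24.9985² / (2 × 3.0) = 624.925 / 6.0 = 104.154 m
d = 104.154 m / 0.0254 = 4101 in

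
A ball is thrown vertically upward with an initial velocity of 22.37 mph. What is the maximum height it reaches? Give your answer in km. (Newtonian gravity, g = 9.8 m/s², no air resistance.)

v₀ = 22.37 mph × 0.44704 = 10.0003 m/s
h_max = v₀² / (2g) = 10.0003² / (2 × 9.8) = 100.006 / 19.6 = 5.10235 m
h_max = 5.10235 m / 1000.0 = 0.005102 km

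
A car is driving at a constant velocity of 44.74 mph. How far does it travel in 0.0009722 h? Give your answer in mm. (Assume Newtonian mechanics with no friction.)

v = 44.74 mph × 0.44704 = 20.0006 m/s
t = 0.0009722 h × 3600.0 = 3.49992 s
d = v × t = 20.0006 × 3.49992 = 70.0005 m
d = 70.0005 m / 0.001 = 70000 mm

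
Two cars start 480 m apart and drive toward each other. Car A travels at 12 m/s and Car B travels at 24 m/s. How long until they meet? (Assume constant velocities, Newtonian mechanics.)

Combined speed: v_combined = 12 + 24 = 36 m/s
Time to meet: t = d/v_combined = 480/36 = 13.33 s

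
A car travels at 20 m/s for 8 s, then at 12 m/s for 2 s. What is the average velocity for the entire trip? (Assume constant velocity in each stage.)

d₁ = v₁t₁ = 20 × 8 = 160 m
d₂ = v₂t₂ = 12 × 2 = 24 m
d_total = 184 m, t_total = 10 s
v_avg = d_total/t_total = 184/10 = 18.4 m/s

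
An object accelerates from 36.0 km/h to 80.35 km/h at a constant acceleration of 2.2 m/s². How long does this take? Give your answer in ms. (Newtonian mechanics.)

v₀ = 36.0 km/h × 0.2777777777777778 = 10.0 m/s
v = 80.35 km/h × 0.2777777777777778 = 22.3194 m/s
t = (v - v₀) / a = (22.3194 - 10.0) / 2.2 = 5.59973 s
t = 5.59973 s / 0.001 = 5600 ms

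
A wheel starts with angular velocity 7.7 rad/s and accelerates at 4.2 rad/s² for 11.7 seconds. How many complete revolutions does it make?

θ = ω₀t + ½αt² = 7.7×11.7 + ½×4.2×11.7² = 377.559 rad
Total revolutions = θ/(2π) = 377.559/(2π) = 60.09
Complete revolutions = ⌊60.09⌋ = 60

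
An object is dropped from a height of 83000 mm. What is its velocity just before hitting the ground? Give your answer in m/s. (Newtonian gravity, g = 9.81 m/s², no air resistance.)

h = 83000 mm × 0.001 = 83.0 m
v = √(2gh) = √(2 × 9.81 × 83.0) = 40.35 m/s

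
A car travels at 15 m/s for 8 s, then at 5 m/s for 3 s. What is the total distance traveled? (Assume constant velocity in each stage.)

d₁ = v₁t₁ = 15 × 8 = 120 m
d₂ = v₂t₂ = 5 × 3 = 15 m
d_total = 120 + 15 = 135 m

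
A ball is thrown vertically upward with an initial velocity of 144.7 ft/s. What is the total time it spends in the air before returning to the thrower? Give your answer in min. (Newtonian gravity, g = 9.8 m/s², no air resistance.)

v₀ = 144.7 ft/s × 0.3048 = 44.1046 m/s
t_total = 2 × v₀ / g = 2 × 44.1046 / 9.8 = 9.00094 s
t_total = 9.00094 s / 60.0 = 0.15 min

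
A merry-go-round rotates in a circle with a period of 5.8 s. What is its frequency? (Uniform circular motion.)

f = 1/T = 1/5.8 = 0.1724 Hz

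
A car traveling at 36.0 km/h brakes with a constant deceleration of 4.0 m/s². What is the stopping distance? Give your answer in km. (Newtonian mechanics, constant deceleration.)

v₀ = 36.0 km/h × 0.2777777777777778 = 10.0 m/s
d = v₀² / (2a) = 10.0² / (2 × 4.0) = 100.0 / 8.0 = 12.5 m
d = 12.5 m / 1000.0 = 0.0125 km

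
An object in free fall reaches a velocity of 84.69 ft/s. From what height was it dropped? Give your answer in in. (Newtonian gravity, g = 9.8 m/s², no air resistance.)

v = 84.69 ft/s × 0.3048 = 25.8135 m/s
h = v² / (2g) = 25.8135² / (2 × 9.8) = 33.9968 m
h = 33.9968 m / 0.0254 = 1338 in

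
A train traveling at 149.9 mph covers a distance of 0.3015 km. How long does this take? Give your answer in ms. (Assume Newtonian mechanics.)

d = 0.3015 km × 1000.0 = 301.5 m
v = 149.9 mph × 0.44704 = 67.0113 m/s
t = d / v = 301.5 / 67.0113 = 4.49924 s
t = 4.49924 s / 0.001 = 4499 ms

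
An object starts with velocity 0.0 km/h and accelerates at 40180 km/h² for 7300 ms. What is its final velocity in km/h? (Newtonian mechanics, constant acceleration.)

v₀ = 0.0 km/h × 0.2777777777777778 = 0.0 m/s
a = 40180 km/h² × 7.716049382716049e-05 = 3.10031 m/s²
t = 7300 ms × 0.001 = 7.3 s
v = v₀ + a × t = 0.0 + 3.10031 × 7.3 = 22.6323 m/s
v = 22.6323 m/s / 0.2777777777777778 = 81.48 km/h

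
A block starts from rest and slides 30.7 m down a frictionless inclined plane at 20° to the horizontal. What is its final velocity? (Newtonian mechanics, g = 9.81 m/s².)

a = g sin(θ) = 9.81 × sin(20°) = 3.3552 m/s²
v = √(2ad) = √(2 × 3.3552 × 30.7) = 14.35 m/s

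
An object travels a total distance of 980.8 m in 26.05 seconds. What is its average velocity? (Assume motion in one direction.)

v_avg = Δd / Δt = 980.8 / 26.05 = 37.65 m/s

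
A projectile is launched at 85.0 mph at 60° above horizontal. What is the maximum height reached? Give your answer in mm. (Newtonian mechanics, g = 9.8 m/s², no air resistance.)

v₀ = 85.0 mph × 0.44704 = 37.9984 m/s
H = v₀² × sin²(θ) / (2g) = 37.9984² × sin(60°)² / (2 × 9.8) = 1443.88 × 0.75 / 19.6 = 55.2505 m
H = 55.2505 m / 0.001 = 55250 mm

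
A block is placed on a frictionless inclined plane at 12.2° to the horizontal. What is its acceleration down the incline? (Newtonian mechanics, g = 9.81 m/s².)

a = g sin(θ) = 9.81 × sin(12.2°) = 9.81 × 0.2113 = 2.07 m/s²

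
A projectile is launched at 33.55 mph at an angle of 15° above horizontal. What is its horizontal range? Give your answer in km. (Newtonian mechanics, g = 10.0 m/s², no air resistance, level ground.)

v₀ = 33.55 mph × 0.44704 = 14.9982 m/s
R = v₀² × sin(2θ) / g = 14.9982² × sin(2 × 15°) / 10.0 = 224.946 × 0.5 / 10.0 = 11.2473 m
R = 11.2473 m / 1000.0 = 0.01125 km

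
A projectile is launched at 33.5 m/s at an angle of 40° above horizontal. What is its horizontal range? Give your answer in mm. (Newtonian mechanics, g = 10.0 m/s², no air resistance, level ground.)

R = v₀² × sin(2θ) / g = 33.5² × sin(2 × 40°) / 10.0 = 1122.25 × 0.984808 / 10.0 = 110.52 m
R = 110.52 m / 0.001 = 110500 mm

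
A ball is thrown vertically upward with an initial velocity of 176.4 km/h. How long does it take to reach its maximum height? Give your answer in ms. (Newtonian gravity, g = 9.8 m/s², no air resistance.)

v₀ = 176.4 km/h × 0.2777777777777778 = 49.0 m/s
t_up = v₀ / g = 49.0 / 9.8 = 5.0 s
t_up = 5.0 s / 0.001 = 5000 ms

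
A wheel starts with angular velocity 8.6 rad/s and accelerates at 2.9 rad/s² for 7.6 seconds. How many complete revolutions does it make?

θ = ω₀t + ½αt² = 8.6×7.6 + ½×2.9×7.6² = 149.112 rad
Total revolutions = θ/(2π) = 149.112/(2π) = 23.73
Complete revolutions = ⌊23.73⌋ = 23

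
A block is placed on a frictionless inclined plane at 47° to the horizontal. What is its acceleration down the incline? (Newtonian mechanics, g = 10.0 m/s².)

a = g sin(θ) = 10.0 × sin(47°) = 10.0 × 0.7314 = 7.31 m/s²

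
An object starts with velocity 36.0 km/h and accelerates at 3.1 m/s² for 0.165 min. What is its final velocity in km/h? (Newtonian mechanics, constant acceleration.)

v₀ = 36.0 km/h × 0.2777777777777778 = 10.0 m/s
t = 0.165 min × 60.0 = 9.9 s
v = v₀ + a × t = 10.0 + 3.1 × 9.9 = 40.69 m/s
v = 40.69 m/s / 0.2777777777777778 = 146.5 km/h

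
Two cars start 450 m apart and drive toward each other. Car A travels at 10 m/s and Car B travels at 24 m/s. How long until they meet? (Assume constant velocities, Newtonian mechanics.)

Combined speed: v_combined = 10 + 24 = 34 m/s
Time to meet: t = d/v_combined = 450/34 = 13.24 s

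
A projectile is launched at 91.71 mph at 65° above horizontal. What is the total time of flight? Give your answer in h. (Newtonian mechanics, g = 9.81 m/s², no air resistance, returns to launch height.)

v₀ = 91.71 mph × 0.44704 = 40.998 m/s
T = 2 × v₀ × sin(θ) / g = 2 × 40.998 × sin(65°) / 9.81 = 2 × 40.998 × 0.906308 / 9.81 = 7.57529 s
T = 7.57529 s / 3600.0 = 0.002104 h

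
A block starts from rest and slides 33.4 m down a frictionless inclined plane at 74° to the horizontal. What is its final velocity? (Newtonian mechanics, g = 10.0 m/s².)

a = g sin(θ) = 10.0 × sin(74°) = 9.6126 m/s²
v = √(2ad) = √(2 × 9.6126 × 33.4) = 25.34 m/s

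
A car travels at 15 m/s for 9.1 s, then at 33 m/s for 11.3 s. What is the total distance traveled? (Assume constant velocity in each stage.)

d₁ = v₁t₁ = 15 × 9.1 = 136.5 m
d₂ = v₂t₂ = 33 × 11.3 = 372.9 m
d_total = 136.5 + 372.9 = 509.4 m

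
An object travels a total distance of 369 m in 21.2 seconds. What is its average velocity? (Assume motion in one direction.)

v_avg = Δd / Δt = 369 / 21.2 = 17.41 m/s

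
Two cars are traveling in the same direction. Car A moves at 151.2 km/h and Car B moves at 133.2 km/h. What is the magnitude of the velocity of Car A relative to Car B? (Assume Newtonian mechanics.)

v_rel = |v_A - v_B| = |151.2 - 133.2| = 18.0 km/h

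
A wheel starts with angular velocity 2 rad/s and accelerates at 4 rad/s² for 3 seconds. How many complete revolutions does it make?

θ = ω₀t + ½αt² = 2×3 + ½×4×3² = 24.0 rad
Total revolutions = θ/(2π) = 24.0/(2π) = 3.82
Complete revolutions = ⌊3.82⌋ = 3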